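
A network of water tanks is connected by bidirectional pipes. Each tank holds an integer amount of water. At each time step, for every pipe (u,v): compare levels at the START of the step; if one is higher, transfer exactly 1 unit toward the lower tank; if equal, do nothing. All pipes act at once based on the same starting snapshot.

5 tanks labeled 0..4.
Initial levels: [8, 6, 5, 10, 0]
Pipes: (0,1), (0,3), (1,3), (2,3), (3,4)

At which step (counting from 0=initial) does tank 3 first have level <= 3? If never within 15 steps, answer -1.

Answer: 5

Derivation:
Step 1: flows [0->1,3->0,3->1,3->2,3->4] -> levels [8 8 6 6 1]
Step 2: flows [0=1,0->3,1->3,2=3,3->4] -> levels [7 7 6 7 2]
Step 3: flows [0=1,0=3,1=3,3->2,3->4] -> levels [7 7 7 5 3]
Step 4: flows [0=1,0->3,1->3,2->3,3->4] -> levels [6 6 6 7 4]
Step 5: flows [0=1,3->0,3->1,3->2,3->4] -> levels [7 7 7 3 5]
Tank 3 first reaches <=3 at step 5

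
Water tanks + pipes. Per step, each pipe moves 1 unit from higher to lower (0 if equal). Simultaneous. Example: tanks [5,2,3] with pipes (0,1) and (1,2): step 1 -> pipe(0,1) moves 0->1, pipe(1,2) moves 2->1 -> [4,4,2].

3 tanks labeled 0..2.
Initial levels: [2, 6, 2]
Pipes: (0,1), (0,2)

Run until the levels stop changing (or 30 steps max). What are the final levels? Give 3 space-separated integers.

Answer: 2 4 4

Derivation:
Step 1: flows [1->0,0=2] -> levels [3 5 2]
Step 2: flows [1->0,0->2] -> levels [3 4 3]
Step 3: flows [1->0,0=2] -> levels [4 3 3]
Step 4: flows [0->1,0->2] -> levels [2 4 4]
Step 5: flows [1->0,2->0] -> levels [4 3 3]
  -> period-2 cycle: step 5 state = step 3 state; never stabilizes
  -> state at step 30: (30-3) mod 2 = 1, same as step 4 -> [2 4 4]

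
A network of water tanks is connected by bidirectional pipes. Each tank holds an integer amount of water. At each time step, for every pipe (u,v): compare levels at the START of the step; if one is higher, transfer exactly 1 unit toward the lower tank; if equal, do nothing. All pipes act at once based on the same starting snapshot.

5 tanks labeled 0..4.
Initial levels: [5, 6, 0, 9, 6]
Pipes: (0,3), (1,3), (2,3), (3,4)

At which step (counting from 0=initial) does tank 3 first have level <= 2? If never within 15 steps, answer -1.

Answer: -1

Derivation:
Step 1: flows [3->0,3->1,3->2,3->4] -> levels [6 7 1 5 7]
Step 2: flows [0->3,1->3,3->2,4->3] -> levels [5 6 2 7 6]
Step 3: flows [3->0,3->1,3->2,3->4] -> levels [6 7 3 3 7]
Step 4: flows [0->3,1->3,2=3,4->3] -> levels [5 6 3 6 6]
Step 5: flows [3->0,1=3,3->2,3=4] -> levels [6 6 4 4 6]
Step 6: flows [0->3,1->3,2=3,4->3] -> levels [5 5 4 7 5]
Step 7: flows [3->0,3->1,3->2,3->4] -> levels [6 6 5 3 6]
Step 8: flows [0->3,1->3,2->3,4->3] -> levels [5 5 4 7 5]
  -> period-2 cycle (repeats step 6); tank 3 never drops to <=2
Tank 3 never reaches <=2 within 15 steps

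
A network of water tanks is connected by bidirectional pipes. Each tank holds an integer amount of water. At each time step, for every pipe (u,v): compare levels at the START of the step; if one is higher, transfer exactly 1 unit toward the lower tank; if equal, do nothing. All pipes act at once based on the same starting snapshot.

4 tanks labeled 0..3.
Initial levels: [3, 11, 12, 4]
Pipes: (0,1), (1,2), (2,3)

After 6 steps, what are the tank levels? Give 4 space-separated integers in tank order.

Step 1: flows [1->0,2->1,2->3] -> levels [4 11 10 5]
Step 2: flows [1->0,1->2,2->3] -> levels [5 9 10 6]
Step 3: flows [1->0,2->1,2->3] -> levels [6 9 8 7]
Step 4: flows [1->0,1->2,2->3] -> levels [7 7 8 8]
Step 5: flows [0=1,2->1,2=3] -> levels [7 8 7 8]
Step 6: flows [1->0,1->2,3->2] -> levels [8 6 9 7]

Answer: 8 6 9 7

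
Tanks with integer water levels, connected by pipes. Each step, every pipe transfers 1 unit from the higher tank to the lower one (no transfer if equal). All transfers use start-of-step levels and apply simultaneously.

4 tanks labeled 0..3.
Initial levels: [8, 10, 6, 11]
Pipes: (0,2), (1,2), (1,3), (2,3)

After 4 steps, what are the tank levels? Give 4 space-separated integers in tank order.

Step 1: flows [0->2,1->2,3->1,3->2] -> levels [7 10 9 9]
Step 2: flows [2->0,1->2,1->3,2=3] -> levels [8 8 9 10]
Step 3: flows [2->0,2->1,3->1,3->2] -> levels [9 10 8 8]
Step 4: flows [0->2,1->2,1->3,2=3] -> levels [8 8 10 9]

Answer: 8 8 10 9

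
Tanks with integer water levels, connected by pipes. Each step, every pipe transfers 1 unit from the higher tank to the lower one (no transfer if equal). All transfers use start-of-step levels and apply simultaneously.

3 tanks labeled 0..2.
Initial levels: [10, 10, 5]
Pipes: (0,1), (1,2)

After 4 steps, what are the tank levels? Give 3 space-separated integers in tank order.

Step 1: flows [0=1,1->2] -> levels [10 9 6]
Step 2: flows [0->1,1->2] -> levels [9 9 7]
Step 3: flows [0=1,1->2] -> levels [9 8 8]
Step 4: flows [0->1,1=2] -> levels [8 9 8]

Answer: 8 9 8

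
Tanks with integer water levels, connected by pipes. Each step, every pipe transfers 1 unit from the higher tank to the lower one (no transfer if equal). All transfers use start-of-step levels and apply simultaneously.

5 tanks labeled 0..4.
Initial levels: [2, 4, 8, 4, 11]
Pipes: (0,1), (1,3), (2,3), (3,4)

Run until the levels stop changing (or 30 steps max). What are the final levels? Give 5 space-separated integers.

Answer: 6 4 6 7 6

Derivation:
Step 1: flows [1->0,1=3,2->3,4->3] -> levels [3 3 7 6 10]
Step 2: flows [0=1,3->1,2->3,4->3] -> levels [3 4 6 7 9]
Step 3: flows [1->0,3->1,3->2,4->3] -> levels [4 4 7 6 8]
Step 4: flows [0=1,3->1,2->3,4->3] -> levels [4 5 6 7 7]
Step 5: flows [1->0,3->1,3->2,3=4] -> levels [5 5 7 5 7]
Step 6: flows [0=1,1=3,2->3,4->3] -> levels [5 5 6 7 6]
Step 7: flows [0=1,3->1,3->2,3->4] -> levels [5 6 7 4 7]
Step 8: flows [1->0,1->3,2->3,4->3] -> levels [6 4 6 7 6]
Step 9: flows [0->1,3->1,3->2,3->4] -> levels [5 6 7 4 7]
  -> period-2 cycle: step 9 state = step 7 state; never stabilizes
  -> state at step 30: (30-7) mod 2 = 1, same as step 8 -> [6 4 6 7 6]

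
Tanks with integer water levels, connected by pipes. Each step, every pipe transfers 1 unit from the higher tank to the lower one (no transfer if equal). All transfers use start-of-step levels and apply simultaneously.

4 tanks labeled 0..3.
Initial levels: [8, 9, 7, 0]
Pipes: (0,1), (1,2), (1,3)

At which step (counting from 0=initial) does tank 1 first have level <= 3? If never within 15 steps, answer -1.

Answer: -1

Derivation:
Step 1: flows [1->0,1->2,1->3] -> levels [9 6 8 1]
Step 2: flows [0->1,2->1,1->3] -> levels [8 7 7 2]
Step 3: flows [0->1,1=2,1->3] -> levels [7 7 7 3]
Step 4: flows [0=1,1=2,1->3] -> levels [7 6 7 4]
Step 5: flows [0->1,2->1,1->3] -> levels [6 7 6 5]
Step 6: flows [1->0,1->2,1->3] -> levels [7 4 7 6]
Step 7: flows [0->1,2->1,3->1] -> levels [6 7 6 5]
  -> period-2 cycle (repeats step 5); tank 1 never drops to <=3
Tank 1 never reaches <=3 within 15 steps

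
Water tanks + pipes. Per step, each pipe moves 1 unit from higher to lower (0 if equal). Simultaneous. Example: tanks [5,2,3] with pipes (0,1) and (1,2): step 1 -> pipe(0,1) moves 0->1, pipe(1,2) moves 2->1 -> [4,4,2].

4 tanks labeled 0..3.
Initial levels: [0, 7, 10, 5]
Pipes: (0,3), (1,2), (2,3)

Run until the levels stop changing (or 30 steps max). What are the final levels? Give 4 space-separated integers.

Step 1: flows [3->0,2->1,2->3] -> levels [1 8 8 5]
Step 2: flows [3->0,1=2,2->3] -> levels [2 8 7 5]
Step 3: flows [3->0,1->2,2->3] -> levels [3 7 7 5]
Step 4: flows [3->0,1=2,2->3] -> levels [4 7 6 5]
Step 5: flows [3->0,1->2,2->3] -> levels [5 6 6 5]
Step 6: flows [0=3,1=2,2->3] -> levels [5 6 5 6]
Step 7: flows [3->0,1->2,3->2] -> levels [6 5 7 4]
Step 8: flows [0->3,2->1,2->3] -> levels [5 6 5 6]
  -> period-2 cycle: step 8 state = step 6 state; never stabilizes
  -> state at step 30: (30-6) mod 2 = 0, same as step 6 -> [5 6 5 6]

Answer: 5 6 5 6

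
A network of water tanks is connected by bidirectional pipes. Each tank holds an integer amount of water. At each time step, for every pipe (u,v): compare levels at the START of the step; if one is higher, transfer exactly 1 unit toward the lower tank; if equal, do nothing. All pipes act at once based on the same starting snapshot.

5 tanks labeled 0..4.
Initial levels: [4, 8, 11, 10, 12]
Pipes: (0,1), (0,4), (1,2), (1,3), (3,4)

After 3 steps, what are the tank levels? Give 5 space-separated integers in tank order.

Step 1: flows [1->0,4->0,2->1,3->1,4->3] -> levels [6 9 10 10 10]
Step 2: flows [1->0,4->0,2->1,3->1,3=4] -> levels [8 10 9 9 9]
Step 3: flows [1->0,4->0,1->2,1->3,3=4] -> levels [10 7 10 10 8]

Answer: 10 7 10 10 8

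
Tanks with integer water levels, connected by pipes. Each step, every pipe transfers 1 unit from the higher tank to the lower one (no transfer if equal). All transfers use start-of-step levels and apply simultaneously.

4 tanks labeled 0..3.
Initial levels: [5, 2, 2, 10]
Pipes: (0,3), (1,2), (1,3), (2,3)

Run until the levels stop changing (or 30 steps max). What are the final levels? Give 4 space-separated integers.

Step 1: flows [3->0,1=2,3->1,3->2] -> levels [6 3 3 7]
Step 2: flows [3->0,1=2,3->1,3->2] -> levels [7 4 4 4]
Step 3: flows [0->3,1=2,1=3,2=3] -> levels [6 4 4 5]
Step 4: flows [0->3,1=2,3->1,3->2] -> levels [5 5 5 4]
Step 5: flows [0->3,1=2,1->3,2->3] -> levels [4 4 4 7]
Step 6: flows [3->0,1=2,3->1,3->2] -> levels [5 5 5 4]
  -> period-2 cycle: step 6 state = step 4 state; never stabilizes
  -> state at step 30: (30-4) mod 2 = 0, same as step 4 -> [5 5 5 4]

Answer: 5 5 5 4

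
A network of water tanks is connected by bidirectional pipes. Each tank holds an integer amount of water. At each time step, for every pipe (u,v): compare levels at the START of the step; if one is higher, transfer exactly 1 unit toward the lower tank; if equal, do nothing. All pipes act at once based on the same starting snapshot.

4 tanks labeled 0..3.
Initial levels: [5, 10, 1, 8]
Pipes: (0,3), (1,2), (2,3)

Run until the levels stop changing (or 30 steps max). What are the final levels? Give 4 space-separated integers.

Answer: 6 6 7 5

Derivation:
Step 1: flows [3->0,1->2,3->2] -> levels [6 9 3 6]
Step 2: flows [0=3,1->2,3->2] -> levels [6 8 5 5]
Step 3: flows [0->3,1->2,2=3] -> levels [5 7 6 6]
Step 4: flows [3->0,1->2,2=3] -> levels [6 6 7 5]
Step 5: flows [0->3,2->1,2->3] -> levels [5 7 5 7]
Step 6: flows [3->0,1->2,3->2] -> levels [6 6 7 5]
  -> period-2 cycle: step 6 state = step 4 state; never stabilizes
  -> state at step 30: (30-4) mod 2 = 0, same as step 4 -> [6 6 7 5]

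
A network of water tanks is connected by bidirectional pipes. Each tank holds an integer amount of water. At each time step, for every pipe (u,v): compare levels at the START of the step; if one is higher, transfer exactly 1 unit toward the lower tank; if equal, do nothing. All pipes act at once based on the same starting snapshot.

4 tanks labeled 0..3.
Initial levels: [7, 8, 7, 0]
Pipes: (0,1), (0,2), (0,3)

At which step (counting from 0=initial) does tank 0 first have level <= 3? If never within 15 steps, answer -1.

Step 1: flows [1->0,0=2,0->3] -> levels [7 7 7 1]
Step 2: flows [0=1,0=2,0->3] -> levels [6 7 7 2]
Step 3: flows [1->0,2->0,0->3] -> levels [7 6 6 3]
Step 4: flows [0->1,0->2,0->3] -> levels [4 7 7 4]
Step 5: flows [1->0,2->0,0=3] -> levels [6 6 6 4]
Step 6: flows [0=1,0=2,0->3] -> levels [5 6 6 5]
Step 7: flows [1->0,2->0,0=3] -> levels [7 5 5 5]
Step 8: flows [0->1,0->2,0->3] -> levels [4 6 6 6]
Step 9: flows [1->0,2->0,3->0] -> levels [7 5 5 5]
  -> period-2 cycle (repeats step 7); tank 0 never drops to <=3
Tank 0 never reaches <=3 within 15 steps

Answer: -1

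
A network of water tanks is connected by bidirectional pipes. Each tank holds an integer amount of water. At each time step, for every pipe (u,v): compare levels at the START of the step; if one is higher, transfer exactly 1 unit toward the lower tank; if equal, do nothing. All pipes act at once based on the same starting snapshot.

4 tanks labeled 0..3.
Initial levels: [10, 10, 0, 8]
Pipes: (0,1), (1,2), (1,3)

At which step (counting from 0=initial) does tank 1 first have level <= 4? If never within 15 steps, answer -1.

Step 1: flows [0=1,1->2,1->3] -> levels [10 8 1 9]
Step 2: flows [0->1,1->2,3->1] -> levels [9 9 2 8]
Step 3: flows [0=1,1->2,1->3] -> levels [9 7 3 9]
Step 4: flows [0->1,1->2,3->1] -> levels [8 8 4 8]
Step 5: flows [0=1,1->2,1=3] -> levels [8 7 5 8]
Step 6: flows [0->1,1->2,3->1] -> levels [7 8 6 7]
Step 7: flows [1->0,1->2,1->3] -> levels [8 5 7 8]
Step 8: flows [0->1,2->1,3->1] -> levels [7 8 6 7]
  -> period-2 cycle (repeats step 6); tank 1 never drops to <=4
Tank 1 never reaches <=4 within 15 steps

Answer: -1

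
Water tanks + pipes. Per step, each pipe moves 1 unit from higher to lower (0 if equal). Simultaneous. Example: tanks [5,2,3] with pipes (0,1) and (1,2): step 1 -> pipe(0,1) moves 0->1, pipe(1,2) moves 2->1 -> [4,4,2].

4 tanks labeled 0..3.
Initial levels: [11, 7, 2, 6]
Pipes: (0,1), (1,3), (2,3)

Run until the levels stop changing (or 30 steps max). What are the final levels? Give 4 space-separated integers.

Step 1: flows [0->1,1->3,3->2] -> levels [10 7 3 6]
Step 2: flows [0->1,1->3,3->2] -> levels [9 7 4 6]
Step 3: flows [0->1,1->3,3->2] -> levels [8 7 5 6]
Step 4: flows [0->1,1->3,3->2] -> levels [7 7 6 6]
Step 5: flows [0=1,1->3,2=3] -> levels [7 6 6 7]
Step 6: flows [0->1,3->1,3->2] -> levels [6 8 7 5]
Step 7: flows [1->0,1->3,2->3] -> levels [7 6 6 7]
  -> period-2 cycle: step 7 state = step 5 state; never stabilizes
  -> state at step 30: (30-5) mod 2 = 1, same as step 6 -> [6 8 7 5]

Answer: 6 8 7 5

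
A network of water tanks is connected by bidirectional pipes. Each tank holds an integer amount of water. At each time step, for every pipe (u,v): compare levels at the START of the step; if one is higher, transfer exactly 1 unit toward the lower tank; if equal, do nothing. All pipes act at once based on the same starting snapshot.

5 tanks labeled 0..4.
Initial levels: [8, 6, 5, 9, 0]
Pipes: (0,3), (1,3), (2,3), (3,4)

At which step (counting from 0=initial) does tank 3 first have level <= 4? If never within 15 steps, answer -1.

Step 1: flows [3->0,3->1,3->2,3->4] -> levels [9 7 6 5 1]
Step 2: flows [0->3,1->3,2->3,3->4] -> levels [8 6 5 7 2]
Step 3: flows [0->3,3->1,3->2,3->4] -> levels [7 7 6 5 3]
Step 4: flows [0->3,1->3,2->3,3->4] -> levels [6 6 5 7 4]
Step 5: flows [3->0,3->1,3->2,3->4] -> levels [7 7 6 3 5]
Tank 3 first reaches <=4 at step 5

Answer: 5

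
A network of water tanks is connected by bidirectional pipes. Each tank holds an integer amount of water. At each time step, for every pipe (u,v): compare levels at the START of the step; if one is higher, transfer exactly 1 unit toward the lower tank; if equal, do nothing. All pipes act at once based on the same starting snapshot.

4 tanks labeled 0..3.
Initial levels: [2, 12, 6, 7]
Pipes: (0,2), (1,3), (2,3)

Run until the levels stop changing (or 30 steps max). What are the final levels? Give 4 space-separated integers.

Step 1: flows [2->0,1->3,3->2] -> levels [3 11 6 7]
Step 2: flows [2->0,1->3,3->2] -> levels [4 10 6 7]
Step 3: flows [2->0,1->3,3->2] -> levels [5 9 6 7]
Step 4: flows [2->0,1->3,3->2] -> levels [6 8 6 7]
Step 5: flows [0=2,1->3,3->2] -> levels [6 7 7 7]
Step 6: flows [2->0,1=3,2=3] -> levels [7 7 6 7]
Step 7: flows [0->2,1=3,3->2] -> levels [6 7 8 6]
Step 8: flows [2->0,1->3,2->3] -> levels [7 6 6 8]
Step 9: flows [0->2,3->1,3->2] -> levels [6 7 8 6]
  -> period-2 cycle: step 9 state = step 7 state; never stabilizes
  -> state at step 30: (30-7) mod 2 = 1, same as step 8 -> [7 6 6 8]

Answer: 7 6 6 8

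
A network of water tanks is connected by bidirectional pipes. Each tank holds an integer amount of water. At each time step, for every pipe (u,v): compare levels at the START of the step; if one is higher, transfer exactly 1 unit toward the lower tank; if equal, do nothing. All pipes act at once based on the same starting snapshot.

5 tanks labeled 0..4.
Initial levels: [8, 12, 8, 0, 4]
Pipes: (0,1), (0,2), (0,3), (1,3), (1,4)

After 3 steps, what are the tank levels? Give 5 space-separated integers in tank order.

Step 1: flows [1->0,0=2,0->3,1->3,1->4] -> levels [8 9 8 2 5]
Step 2: flows [1->0,0=2,0->3,1->3,1->4] -> levels [8 6 8 4 6]
Step 3: flows [0->1,0=2,0->3,1->3,1=4] -> levels [6 6 8 6 6]

Answer: 6 6 8 6 6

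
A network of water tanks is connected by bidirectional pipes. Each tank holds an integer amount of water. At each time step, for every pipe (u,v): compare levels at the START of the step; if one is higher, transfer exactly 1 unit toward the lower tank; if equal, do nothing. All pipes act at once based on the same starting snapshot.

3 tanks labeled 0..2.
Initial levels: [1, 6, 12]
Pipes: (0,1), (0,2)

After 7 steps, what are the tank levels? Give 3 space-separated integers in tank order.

Answer: 5 7 7

Derivation:
Step 1: flows [1->0,2->0] -> levels [3 5 11]
Step 2: flows [1->0,2->0] -> levels [5 4 10]
Step 3: flows [0->1,2->0] -> levels [5 5 9]
Step 4: flows [0=1,2->0] -> levels [6 5 8]
Step 5: flows [0->1,2->0] -> levels [6 6 7]
Step 6: flows [0=1,2->0] -> levels [7 6 6]
Step 7: flows [0->1,0->2] -> levels [5 7 7]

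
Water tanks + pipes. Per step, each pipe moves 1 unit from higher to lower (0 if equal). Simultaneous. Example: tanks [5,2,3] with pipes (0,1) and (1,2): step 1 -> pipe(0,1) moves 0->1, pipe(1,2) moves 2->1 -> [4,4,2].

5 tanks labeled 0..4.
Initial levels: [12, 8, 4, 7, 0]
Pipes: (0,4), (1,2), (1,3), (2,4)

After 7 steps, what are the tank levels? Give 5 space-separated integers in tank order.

Step 1: flows [0->4,1->2,1->3,2->4] -> levels [11 6 4 8 2]
Step 2: flows [0->4,1->2,3->1,2->4] -> levels [10 6 4 7 4]
Step 3: flows [0->4,1->2,3->1,2=4] -> levels [9 6 5 6 5]
Step 4: flows [0->4,1->2,1=3,2=4] -> levels [8 5 6 6 6]
Step 5: flows [0->4,2->1,3->1,2=4] -> levels [7 7 5 5 7]
Step 6: flows [0=4,1->2,1->3,4->2] -> levels [7 5 7 6 6]
Step 7: flows [0->4,2->1,3->1,2->4] -> levels [6 7 5 5 8]

Answer: 6 7 5 5 8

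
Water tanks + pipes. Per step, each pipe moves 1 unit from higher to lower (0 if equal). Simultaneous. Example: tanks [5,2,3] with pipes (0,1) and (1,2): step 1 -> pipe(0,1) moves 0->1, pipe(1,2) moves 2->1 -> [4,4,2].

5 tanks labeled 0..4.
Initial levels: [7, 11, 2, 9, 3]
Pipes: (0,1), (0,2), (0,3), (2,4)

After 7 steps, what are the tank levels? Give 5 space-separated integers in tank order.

Step 1: flows [1->0,0->2,3->0,4->2] -> levels [8 10 4 8 2]
Step 2: flows [1->0,0->2,0=3,2->4] -> levels [8 9 4 8 3]
Step 3: flows [1->0,0->2,0=3,2->4] -> levels [8 8 4 8 4]
Step 4: flows [0=1,0->2,0=3,2=4] -> levels [7 8 5 8 4]
Step 5: flows [1->0,0->2,3->0,2->4] -> levels [8 7 5 7 5]
Step 6: flows [0->1,0->2,0->3,2=4] -> levels [5 8 6 8 5]
Step 7: flows [1->0,2->0,3->0,2->4] -> levels [8 7 4 7 6]

Answer: 8 7 4 7 6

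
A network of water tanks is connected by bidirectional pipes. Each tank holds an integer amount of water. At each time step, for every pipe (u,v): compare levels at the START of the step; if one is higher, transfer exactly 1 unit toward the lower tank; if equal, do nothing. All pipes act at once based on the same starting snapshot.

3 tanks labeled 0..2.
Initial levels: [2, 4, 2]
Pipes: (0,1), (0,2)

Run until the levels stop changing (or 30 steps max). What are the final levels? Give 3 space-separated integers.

Answer: 2 3 3

Derivation:
Step 1: flows [1->0,0=2] -> levels [3 3 2]
Step 2: flows [0=1,0->2] -> levels [2 3 3]
Step 3: flows [1->0,2->0] -> levels [4 2 2]
Step 4: flows [0->1,0->2] -> levels [2 3 3]
  -> period-2 cycle: step 4 state = step 2 state; never stabilizes
  -> state at step 30: (30-2) mod 2 = 0, same as step 2 -> [2 3 3]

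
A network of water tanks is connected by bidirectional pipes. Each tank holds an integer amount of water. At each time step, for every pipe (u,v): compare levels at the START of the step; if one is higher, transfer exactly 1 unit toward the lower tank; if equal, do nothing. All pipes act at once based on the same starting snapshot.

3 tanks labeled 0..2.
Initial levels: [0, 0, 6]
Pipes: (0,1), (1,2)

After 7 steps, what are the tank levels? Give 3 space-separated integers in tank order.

Step 1: flows [0=1,2->1] -> levels [0 1 5]
Step 2: flows [1->0,2->1] -> levels [1 1 4]
Step 3: flows [0=1,2->1] -> levels [1 2 3]
Step 4: flows [1->0,2->1] -> levels [2 2 2]
Step 5: flows [0=1,1=2] -> levels [2 2 2]
  -> stable; steps 6..7 unchanged -> [2 2 2]

Answer: 2 2 2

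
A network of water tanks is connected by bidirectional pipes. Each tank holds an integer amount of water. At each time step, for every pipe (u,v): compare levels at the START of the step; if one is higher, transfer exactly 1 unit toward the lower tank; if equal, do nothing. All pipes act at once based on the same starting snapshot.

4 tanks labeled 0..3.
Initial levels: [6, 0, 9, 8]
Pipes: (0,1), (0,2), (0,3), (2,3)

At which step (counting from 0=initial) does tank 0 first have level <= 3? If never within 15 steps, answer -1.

Answer: -1

Derivation:
Step 1: flows [0->1,2->0,3->0,2->3] -> levels [7 1 7 8]
Step 2: flows [0->1,0=2,3->0,3->2] -> levels [7 2 8 6]
Step 3: flows [0->1,2->0,0->3,2->3] -> levels [6 3 6 8]
Step 4: flows [0->1,0=2,3->0,3->2] -> levels [6 4 7 6]
Step 5: flows [0->1,2->0,0=3,2->3] -> levels [6 5 5 7]
Step 6: flows [0->1,0->2,3->0,3->2] -> levels [5 6 7 5]
Step 7: flows [1->0,2->0,0=3,2->3] -> levels [7 5 5 6]
Step 8: flows [0->1,0->2,0->3,3->2] -> levels [4 6 7 6]
Step 9: flows [1->0,2->0,3->0,2->3] -> levels [7 5 5 6]
  -> period-2 cycle (repeats step 7); tank 0 never drops to <=3
Tank 0 never reaches <=3 within 15 steps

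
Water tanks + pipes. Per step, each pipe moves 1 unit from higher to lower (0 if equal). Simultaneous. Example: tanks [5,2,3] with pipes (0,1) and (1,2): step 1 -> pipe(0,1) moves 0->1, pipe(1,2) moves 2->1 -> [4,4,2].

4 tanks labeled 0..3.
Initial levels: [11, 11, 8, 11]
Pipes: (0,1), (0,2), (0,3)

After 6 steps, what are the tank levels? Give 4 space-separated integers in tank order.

Step 1: flows [0=1,0->2,0=3] -> levels [10 11 9 11]
Step 2: flows [1->0,0->2,3->0] -> levels [11 10 10 10]
Step 3: flows [0->1,0->2,0->3] -> levels [8 11 11 11]
Step 4: flows [1->0,2->0,3->0] -> levels [11 10 10 10]
  -> period-2 cycle: step 4 state = step 2 state
  -> state at step 6: (6-2) mod 2 = 0, same as step 2 -> [11 10 10 10]

Answer: 11 10 10 10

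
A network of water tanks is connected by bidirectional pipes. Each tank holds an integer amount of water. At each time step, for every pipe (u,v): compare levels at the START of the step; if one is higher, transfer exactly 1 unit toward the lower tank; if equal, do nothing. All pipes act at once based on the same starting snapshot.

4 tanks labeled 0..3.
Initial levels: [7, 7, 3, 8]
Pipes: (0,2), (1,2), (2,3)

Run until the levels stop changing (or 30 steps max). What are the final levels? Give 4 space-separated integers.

Answer: 6 6 7 6

Derivation:
Step 1: flows [0->2,1->2,3->2] -> levels [6 6 6 7]
Step 2: flows [0=2,1=2,3->2] -> levels [6 6 7 6]
Step 3: flows [2->0,2->1,2->3] -> levels [7 7 4 7]
Step 4: flows [0->2,1->2,3->2] -> levels [6 6 7 6]
  -> period-2 cycle: step 4 state = step 2 state; never stabilizes
  -> state at step 30: (30-2) mod 2 = 0, same as step 2 -> [6 6 7 6]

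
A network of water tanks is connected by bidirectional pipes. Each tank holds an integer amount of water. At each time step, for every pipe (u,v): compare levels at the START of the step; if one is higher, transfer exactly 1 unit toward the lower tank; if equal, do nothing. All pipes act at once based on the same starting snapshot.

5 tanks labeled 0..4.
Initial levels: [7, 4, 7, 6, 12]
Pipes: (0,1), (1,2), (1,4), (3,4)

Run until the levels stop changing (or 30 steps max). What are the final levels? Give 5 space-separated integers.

Step 1: flows [0->1,2->1,4->1,4->3] -> levels [6 7 6 7 10]
Step 2: flows [1->0,1->2,4->1,4->3] -> levels [7 6 7 8 8]
Step 3: flows [0->1,2->1,4->1,3=4] -> levels [6 9 6 8 7]
Step 4: flows [1->0,1->2,1->4,3->4] -> levels [7 6 7 7 9]
Step 5: flows [0->1,2->1,4->1,4->3] -> levels [6 9 6 8 7]
  -> period-2 cycle: step 5 state = step 3 state; never stabilizes
  -> state at step 30: (30-3) mod 2 = 1, same as step 4 -> [7 6 7 7 9]

Answer: 7 6 7 7 9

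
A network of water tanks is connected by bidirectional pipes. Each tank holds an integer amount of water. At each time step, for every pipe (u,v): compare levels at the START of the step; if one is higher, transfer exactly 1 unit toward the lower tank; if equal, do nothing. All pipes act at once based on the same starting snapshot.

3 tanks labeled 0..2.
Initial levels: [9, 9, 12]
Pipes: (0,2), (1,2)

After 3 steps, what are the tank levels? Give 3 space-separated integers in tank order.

Answer: 10 10 10

Derivation:
Step 1: flows [2->0,2->1] -> levels [10 10 10]
Step 2: flows [0=2,1=2] -> levels [10 10 10]
  -> stable; steps 3..3 unchanged -> [10 10 10]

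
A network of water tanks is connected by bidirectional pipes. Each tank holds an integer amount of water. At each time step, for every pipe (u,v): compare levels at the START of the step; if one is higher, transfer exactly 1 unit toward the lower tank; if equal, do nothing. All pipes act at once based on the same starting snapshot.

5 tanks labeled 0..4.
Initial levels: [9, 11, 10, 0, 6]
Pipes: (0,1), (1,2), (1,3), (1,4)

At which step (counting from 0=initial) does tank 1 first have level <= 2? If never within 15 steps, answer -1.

Step 1: flows [1->0,1->2,1->3,1->4] -> levels [10 7 11 1 7]
Step 2: flows [0->1,2->1,1->3,1=4] -> levels [9 8 10 2 7]
Step 3: flows [0->1,2->1,1->3,1->4] -> levels [8 8 9 3 8]
Step 4: flows [0=1,2->1,1->3,1=4] -> levels [8 8 8 4 8]
Step 5: flows [0=1,1=2,1->3,1=4] -> levels [8 7 8 5 8]
Step 6: flows [0->1,2->1,1->3,4->1] -> levels [7 9 7 6 7]
Step 7: flows [1->0,1->2,1->3,1->4] -> levels [8 5 8 7 8]
Step 8: flows [0->1,2->1,3->1,4->1] -> levels [7 9 7 6 7]
  -> period-2 cycle (repeats step 6); tank 1 never drops to <=2
Tank 1 never reaches <=2 within 15 steps

Answer: -1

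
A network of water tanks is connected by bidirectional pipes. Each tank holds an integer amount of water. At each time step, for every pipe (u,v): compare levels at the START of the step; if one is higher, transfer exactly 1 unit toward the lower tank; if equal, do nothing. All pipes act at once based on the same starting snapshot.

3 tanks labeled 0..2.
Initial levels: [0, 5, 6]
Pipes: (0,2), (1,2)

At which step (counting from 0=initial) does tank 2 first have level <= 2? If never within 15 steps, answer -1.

Step 1: flows [2->0,2->1] -> levels [1 6 4]
Step 2: flows [2->0,1->2] -> levels [2 5 4]
Step 3: flows [2->0,1->2] -> levels [3 4 4]
Step 4: flows [2->0,1=2] -> levels [4 4 3]
Step 5: flows [0->2,1->2] -> levels [3 3 5]
Step 6: flows [2->0,2->1] -> levels [4 4 3]
  -> period-2 cycle (repeats step 4); tank 2 never drops to <=2
Tank 2 never reaches <=2 within 15 steps

Answer: -1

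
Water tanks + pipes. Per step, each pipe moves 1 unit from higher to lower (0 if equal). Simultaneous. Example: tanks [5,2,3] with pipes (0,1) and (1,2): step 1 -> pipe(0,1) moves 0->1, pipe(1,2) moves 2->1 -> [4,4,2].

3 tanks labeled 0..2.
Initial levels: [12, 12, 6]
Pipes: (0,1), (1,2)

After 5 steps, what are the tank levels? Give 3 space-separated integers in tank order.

Answer: 10 10 10

Derivation:
Step 1: flows [0=1,1->2] -> levels [12 11 7]
Step 2: flows [0->1,1->2] -> levels [11 11 8]
Step 3: flows [0=1,1->2] -> levels [11 10 9]
Step 4: flows [0->1,1->2] -> levels [10 10 10]
Step 5: flows [0=1,1=2] -> levels [10 10 10]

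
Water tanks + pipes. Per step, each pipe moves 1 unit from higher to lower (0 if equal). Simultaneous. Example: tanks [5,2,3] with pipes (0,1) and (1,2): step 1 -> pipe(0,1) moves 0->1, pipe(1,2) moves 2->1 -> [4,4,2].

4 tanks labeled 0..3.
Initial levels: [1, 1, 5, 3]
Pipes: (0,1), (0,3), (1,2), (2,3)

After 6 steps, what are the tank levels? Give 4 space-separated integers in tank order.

Step 1: flows [0=1,3->0,2->1,2->3] -> levels [2 2 3 3]
Step 2: flows [0=1,3->0,2->1,2=3] -> levels [3 3 2 2]
Step 3: flows [0=1,0->3,1->2,2=3] -> levels [2 2 3 3]
  -> period-2 cycle: step 3 state = step 1 state
  -> state at step 6: (6-1) mod 2 = 1, same as step 2 -> [3 3 2 2]

Answer: 3 3 2 2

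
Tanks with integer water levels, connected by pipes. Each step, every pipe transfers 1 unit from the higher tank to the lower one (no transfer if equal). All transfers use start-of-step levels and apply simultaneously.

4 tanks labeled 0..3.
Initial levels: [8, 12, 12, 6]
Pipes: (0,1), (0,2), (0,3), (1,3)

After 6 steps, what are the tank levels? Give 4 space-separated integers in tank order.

Step 1: flows [1->0,2->0,0->3,1->3] -> levels [9 10 11 8]
Step 2: flows [1->0,2->0,0->3,1->3] -> levels [10 8 10 10]
Step 3: flows [0->1,0=2,0=3,3->1] -> levels [9 10 10 9]
Step 4: flows [1->0,2->0,0=3,1->3] -> levels [11 8 9 10]
Step 5: flows [0->1,0->2,0->3,3->1] -> levels [8 10 10 10]
Step 6: flows [1->0,2->0,3->0,1=3] -> levels [11 9 9 9]

Answer: 11 9 9 9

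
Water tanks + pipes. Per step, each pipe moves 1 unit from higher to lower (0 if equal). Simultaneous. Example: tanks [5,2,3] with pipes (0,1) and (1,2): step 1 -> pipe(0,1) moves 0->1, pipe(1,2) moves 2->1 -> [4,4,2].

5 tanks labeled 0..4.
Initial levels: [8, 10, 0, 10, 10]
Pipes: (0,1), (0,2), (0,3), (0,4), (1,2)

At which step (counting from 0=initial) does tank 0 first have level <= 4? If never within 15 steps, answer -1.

Step 1: flows [1->0,0->2,3->0,4->0,1->2] -> levels [10 8 2 9 9]
Step 2: flows [0->1,0->2,0->3,0->4,1->2] -> levels [6 8 4 10 10]
Step 3: flows [1->0,0->2,3->0,4->0,1->2] -> levels [8 6 6 9 9]
Step 4: flows [0->1,0->2,3->0,4->0,1=2] -> levels [8 7 7 8 8]
Step 5: flows [0->1,0->2,0=3,0=4,1=2] -> levels [6 8 8 8 8]
Step 6: flows [1->0,2->0,3->0,4->0,1=2] -> levels [10 7 7 7 7]
Step 7: flows [0->1,0->2,0->3,0->4,1=2] -> levels [6 8 8 8 8]
  -> period-2 cycle (repeats step 5); tank 0 never drops to <=4
Tank 0 never reaches <=4 within 15 steps

Answer: -1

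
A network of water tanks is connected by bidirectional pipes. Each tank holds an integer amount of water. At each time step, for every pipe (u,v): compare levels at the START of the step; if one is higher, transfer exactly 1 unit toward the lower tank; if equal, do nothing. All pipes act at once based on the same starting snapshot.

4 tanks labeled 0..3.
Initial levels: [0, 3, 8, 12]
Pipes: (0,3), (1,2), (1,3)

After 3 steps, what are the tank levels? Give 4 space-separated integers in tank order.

Step 1: flows [3->0,2->1,3->1] -> levels [1 5 7 10]
Step 2: flows [3->0,2->1,3->1] -> levels [2 7 6 8]
Step 3: flows [3->0,1->2,3->1] -> levels [3 7 7 6]

Answer: 3 7 7 6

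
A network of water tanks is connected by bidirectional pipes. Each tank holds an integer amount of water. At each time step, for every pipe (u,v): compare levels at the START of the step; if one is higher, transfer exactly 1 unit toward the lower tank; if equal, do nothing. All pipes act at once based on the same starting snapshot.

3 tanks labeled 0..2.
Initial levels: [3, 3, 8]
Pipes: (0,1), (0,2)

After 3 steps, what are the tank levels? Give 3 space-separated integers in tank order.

Step 1: flows [0=1,2->0] -> levels [4 3 7]
Step 2: flows [0->1,2->0] -> levels [4 4 6]
Step 3: flows [0=1,2->0] -> levels [5 4 5]

Answer: 5 4 5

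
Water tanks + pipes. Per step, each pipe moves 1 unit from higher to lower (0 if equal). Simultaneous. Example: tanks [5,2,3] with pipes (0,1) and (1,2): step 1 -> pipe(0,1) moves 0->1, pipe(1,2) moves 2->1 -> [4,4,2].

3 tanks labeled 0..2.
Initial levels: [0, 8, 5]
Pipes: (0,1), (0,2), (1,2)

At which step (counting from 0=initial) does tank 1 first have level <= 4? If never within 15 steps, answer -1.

Step 1: flows [1->0,2->0,1->2] -> levels [2 6 5]
Step 2: flows [1->0,2->0,1->2] -> levels [4 4 5]
Tank 1 first reaches <=4 at step 2

Answer: 2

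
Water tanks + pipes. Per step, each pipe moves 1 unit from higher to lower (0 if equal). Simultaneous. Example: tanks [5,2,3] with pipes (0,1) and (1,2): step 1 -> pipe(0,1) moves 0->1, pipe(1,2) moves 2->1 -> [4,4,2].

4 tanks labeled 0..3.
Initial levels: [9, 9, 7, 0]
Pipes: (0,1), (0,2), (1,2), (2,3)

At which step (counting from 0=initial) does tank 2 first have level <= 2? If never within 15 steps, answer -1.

Step 1: flows [0=1,0->2,1->2,2->3] -> levels [8 8 8 1]
Step 2: flows [0=1,0=2,1=2,2->3] -> levels [8 8 7 2]
Step 3: flows [0=1,0->2,1->2,2->3] -> levels [7 7 8 3]
Step 4: flows [0=1,2->0,2->1,2->3] -> levels [8 8 5 4]
Step 5: flows [0=1,0->2,1->2,2->3] -> levels [7 7 6 5]
Step 6: flows [0=1,0->2,1->2,2->3] -> levels [6 6 7 6]
Step 7: flows [0=1,2->0,2->1,2->3] -> levels [7 7 4 7]
Step 8: flows [0=1,0->2,1->2,3->2] -> levels [6 6 7 6]
  -> period-2 cycle (repeats step 6); tank 2 never drops to <=2
Tank 2 never reaches <=2 within 15 steps

Answer: -1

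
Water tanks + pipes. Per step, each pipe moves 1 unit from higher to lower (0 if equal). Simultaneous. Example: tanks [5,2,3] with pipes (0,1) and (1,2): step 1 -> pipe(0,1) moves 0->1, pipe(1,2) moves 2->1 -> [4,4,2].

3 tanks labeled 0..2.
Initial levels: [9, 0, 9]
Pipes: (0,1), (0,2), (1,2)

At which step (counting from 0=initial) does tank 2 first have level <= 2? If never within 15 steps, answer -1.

Answer: -1

Derivation:
Step 1: flows [0->1,0=2,2->1] -> levels [8 2 8]
Step 2: flows [0->1,0=2,2->1] -> levels [7 4 7]
Step 3: flows [0->1,0=2,2->1] -> levels [6 6 6]
Step 4: flows [0=1,0=2,1=2] -> levels [6 6 6]
  -> stable; tank 2 stays at 6 > 2
Tank 2 never reaches <=2 within 15 steps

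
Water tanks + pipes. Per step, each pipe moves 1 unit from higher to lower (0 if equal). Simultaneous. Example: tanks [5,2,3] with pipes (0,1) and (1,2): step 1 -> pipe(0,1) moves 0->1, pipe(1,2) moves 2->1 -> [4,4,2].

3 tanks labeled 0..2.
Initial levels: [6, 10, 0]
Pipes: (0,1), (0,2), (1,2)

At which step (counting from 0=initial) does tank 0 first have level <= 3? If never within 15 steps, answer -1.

Answer: -1

Derivation:
Step 1: flows [1->0,0->2,1->2] -> levels [6 8 2]
Step 2: flows [1->0,0->2,1->2] -> levels [6 6 4]
Step 3: flows [0=1,0->2,1->2] -> levels [5 5 6]
Step 4: flows [0=1,2->0,2->1] -> levels [6 6 4]
  -> period-2 cycle (repeats step 2); tank 0 never drops to <=3
Tank 0 never reaches <=3 within 15 steps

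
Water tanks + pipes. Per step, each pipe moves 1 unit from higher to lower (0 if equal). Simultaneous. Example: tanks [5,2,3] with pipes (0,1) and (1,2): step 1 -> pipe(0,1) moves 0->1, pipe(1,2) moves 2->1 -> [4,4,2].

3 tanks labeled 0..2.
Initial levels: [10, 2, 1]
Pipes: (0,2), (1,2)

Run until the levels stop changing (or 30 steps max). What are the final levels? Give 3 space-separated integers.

Answer: 4 4 5

Derivation:
Step 1: flows [0->2,1->2] -> levels [9 1 3]
Step 2: flows [0->2,2->1] -> levels [8 2 3]
Step 3: flows [0->2,2->1] -> levels [7 3 3]
Step 4: flows [0->2,1=2] -> levels [6 3 4]
Step 5: flows [0->2,2->1] -> levels [5 4 4]
Step 6: flows [0->2,1=2] -> levels [4 4 5]
Step 7: flows [2->0,2->1] -> levels [5 5 3]
Step 8: flows [0->2,1->2] -> levels [4 4 5]
  -> period-2 cycle: step 8 state = step 6 state; never stabilizes
  -> state at step 30: (30-6) mod 2 = 0, same as step 6 -> [4 4 5]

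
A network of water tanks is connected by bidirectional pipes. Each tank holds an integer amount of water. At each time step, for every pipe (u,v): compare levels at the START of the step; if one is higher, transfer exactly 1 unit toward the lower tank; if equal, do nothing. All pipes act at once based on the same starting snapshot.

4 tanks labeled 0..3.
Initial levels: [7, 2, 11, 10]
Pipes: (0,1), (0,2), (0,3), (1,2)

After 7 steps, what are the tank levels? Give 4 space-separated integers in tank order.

Step 1: flows [0->1,2->0,3->0,2->1] -> levels [8 4 9 9]
Step 2: flows [0->1,2->0,3->0,2->1] -> levels [9 6 7 8]
Step 3: flows [0->1,0->2,0->3,2->1] -> levels [6 8 7 9]
Step 4: flows [1->0,2->0,3->0,1->2] -> levels [9 6 7 8]
  -> period-2 cycle: step 4 state = step 2 state
  -> state at step 7: (7-2) mod 2 = 1, same as step 3 -> [6 8 7 9]

Answer: 6 8 7 9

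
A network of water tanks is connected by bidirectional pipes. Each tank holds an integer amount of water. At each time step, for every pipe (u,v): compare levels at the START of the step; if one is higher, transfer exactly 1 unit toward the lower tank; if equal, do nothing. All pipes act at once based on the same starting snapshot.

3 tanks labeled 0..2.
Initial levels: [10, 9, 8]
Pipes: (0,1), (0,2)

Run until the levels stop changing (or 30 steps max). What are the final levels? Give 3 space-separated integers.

Answer: 10 9 8

Derivation:
Step 1: flows [0->1,0->2] -> levels [8 10 9]
Step 2: flows [1->0,2->0] -> levels [10 9 8]
  -> period-2 cycle: step 2 state = step 0 state; never stabilizes
  -> state at step 30: (30-0) mod 2 = 0, same as step 0 -> [10 9 8]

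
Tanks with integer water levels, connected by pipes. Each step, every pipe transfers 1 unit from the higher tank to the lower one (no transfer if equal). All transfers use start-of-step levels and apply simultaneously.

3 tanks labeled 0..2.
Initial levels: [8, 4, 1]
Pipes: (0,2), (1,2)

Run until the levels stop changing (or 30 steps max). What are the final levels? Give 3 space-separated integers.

Answer: 4 4 5

Derivation:
Step 1: flows [0->2,1->2] -> levels [7 3 3]
Step 2: flows [0->2,1=2] -> levels [6 3 4]
Step 3: flows [0->2,2->1] -> levels [5 4 4]
Step 4: flows [0->2,1=2] -> levels [4 4 5]
Step 5: flows [2->0,2->1] -> levels [5 5 3]
Step 6: flows [0->2,1->2] -> levels [4 4 5]
  -> period-2 cycle: step 6 state = step 4 state; never stabilizes
  -> state at step 30: (30-4) mod 2 = 0, same as step 4 -> [4 4 5]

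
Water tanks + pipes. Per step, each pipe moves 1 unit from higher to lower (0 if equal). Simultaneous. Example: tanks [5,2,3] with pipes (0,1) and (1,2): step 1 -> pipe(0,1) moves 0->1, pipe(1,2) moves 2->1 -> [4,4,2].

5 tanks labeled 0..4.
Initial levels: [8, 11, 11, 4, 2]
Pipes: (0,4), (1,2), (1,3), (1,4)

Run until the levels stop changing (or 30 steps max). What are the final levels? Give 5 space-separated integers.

Step 1: flows [0->4,1=2,1->3,1->4] -> levels [7 9 11 5 4]
Step 2: flows [0->4,2->1,1->3,1->4] -> levels [6 8 10 6 6]
Step 3: flows [0=4,2->1,1->3,1->4] -> levels [6 7 9 7 7]
Step 4: flows [4->0,2->1,1=3,1=4] -> levels [7 8 8 7 6]
Step 5: flows [0->4,1=2,1->3,1->4] -> levels [6 6 8 8 8]
Step 6: flows [4->0,2->1,3->1,4->1] -> levels [7 9 7 7 6]
Step 7: flows [0->4,1->2,1->3,1->4] -> levels [6 6 8 8 8]
  -> period-2 cycle: step 7 state = step 5 state; never stabilizes
  -> state at step 30: (30-5) mod 2 = 1, same as step 6 -> [7 9 7 7 6]

Answer: 7 9 7 7 6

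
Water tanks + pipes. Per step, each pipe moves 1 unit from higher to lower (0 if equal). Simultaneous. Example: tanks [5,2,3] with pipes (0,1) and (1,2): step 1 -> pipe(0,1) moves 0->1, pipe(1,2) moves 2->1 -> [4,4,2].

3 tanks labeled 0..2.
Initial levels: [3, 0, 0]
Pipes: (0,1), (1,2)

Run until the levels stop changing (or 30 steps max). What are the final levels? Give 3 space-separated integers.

Step 1: flows [0->1,1=2] -> levels [2 1 0]
Step 2: flows [0->1,1->2] -> levels [1 1 1]
Step 3: flows [0=1,1=2] -> levels [1 1 1]
  -> stable (no change)

Answer: 1 1 1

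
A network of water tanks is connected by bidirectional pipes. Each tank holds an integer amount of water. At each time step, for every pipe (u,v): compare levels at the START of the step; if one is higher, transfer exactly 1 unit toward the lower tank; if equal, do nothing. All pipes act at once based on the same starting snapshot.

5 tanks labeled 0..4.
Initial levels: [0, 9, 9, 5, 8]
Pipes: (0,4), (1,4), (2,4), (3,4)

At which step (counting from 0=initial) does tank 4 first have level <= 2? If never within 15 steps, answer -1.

Answer: -1

Derivation:
Step 1: flows [4->0,1->4,2->4,4->3] -> levels [1 8 8 6 8]
Step 2: flows [4->0,1=4,2=4,4->3] -> levels [2 8 8 7 6]
Step 3: flows [4->0,1->4,2->4,3->4] -> levels [3 7 7 6 8]
Step 4: flows [4->0,4->1,4->2,4->3] -> levels [4 8 8 7 4]
Step 5: flows [0=4,1->4,2->4,3->4] -> levels [4 7 7 6 7]
Step 6: flows [4->0,1=4,2=4,4->3] -> levels [5 7 7 7 5]
Step 7: flows [0=4,1->4,2->4,3->4] -> levels [5 6 6 6 8]
Step 8: flows [4->0,4->1,4->2,4->3] -> levels [6 7 7 7 4]
Step 9: flows [0->4,1->4,2->4,3->4] -> levels [5 6 6 6 8]
  -> period-2 cycle (repeats step 7); tank 4 never drops to <=2
Tank 4 never reaches <=2 within 15 steps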